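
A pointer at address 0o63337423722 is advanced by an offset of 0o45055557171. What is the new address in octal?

Add column by column in base 8, right to left:
  2+1 = 3
  2+7 = 1 carry 1
  7+1+1 = 1 carry 1
  3+7+1 = 3 carry 1
  2+5+1 = 0 carry 1
  4+5+1 = 2 carry 1
  7+5+1 = 5 carry 1
  3+5+1 = 1 carry 1
  3+0+1 = 4
  3+5 = 0 carry 1
  6+4+1 = 3 carry 1
  final carry 1

0o130415203113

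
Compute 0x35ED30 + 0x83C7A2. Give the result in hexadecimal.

Add column by column in base 16, right to left:
  0+2 = 2
  3+A = D
  D+7 = 4 carry 1
  E+C+1 = B carry 1
  5+3+1 = 9
  3+8 = B

0xB9B4D2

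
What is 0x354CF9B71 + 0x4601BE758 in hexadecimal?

Add column by column in base 16, right to left:
  1+8 = 9
  7+5 = C
  B+7 = 2 carry 1
  9+E+1 = 8 carry 1
  F+B+1 = B carry 1
  C+1+1 = E
  4+0 = 4
  5+6 = B
  3+4 = 7

0x7B4EB82C9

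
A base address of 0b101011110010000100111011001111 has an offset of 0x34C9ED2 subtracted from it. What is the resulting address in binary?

0b101000011110111010111111111101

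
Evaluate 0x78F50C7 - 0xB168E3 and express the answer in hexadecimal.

0x6DDE7E4

Subtract column by column in base 16:
  7-3 → 4
  C-E → E (borrow)
  0-8-1 → 7 (borrow)
  5-6-1 → E (borrow)
  F-1-1 → D
  8-B → D (borrow)
  7-0-1 → 6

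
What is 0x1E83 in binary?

Expand each hex digit to 4 bits: 1=0001 E=1110 8=1000 3=0011.

0b1111010000011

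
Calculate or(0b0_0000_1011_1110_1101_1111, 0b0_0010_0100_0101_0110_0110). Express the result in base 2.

OR bit by bit (1 where either bit is 1):
  000001011111011011111
| 000100100010101100110
= 000101111111111111111

0b000101111111111111111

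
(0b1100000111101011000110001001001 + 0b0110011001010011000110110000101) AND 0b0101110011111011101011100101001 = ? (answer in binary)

0b100000111010001000100001000

Add column by column in base 2, right to left:
  1+1 = 0 carry 1
  0+0+1 = 1
  0+1 = 1
  1+0 = 1
  0+0 = 0
  0+0 = 0
  1+0 = 1
  0+1 = 1
  0+1 = 1
  0+0 = 0
  1+1 = 0 carry 1
  1+1+1 = 1 carry 1
  0+0+1 = 1
  0+0 = 0
  0+0 = 0
  1+1 = 0 carry 1
  1+1+1 = 1 carry 1
  0+0+1 = 1
  1+0 = 1
  0+1 = 1
  1+0 = 1
  1+1 = 0 carry 1
  1+0+1 = 0 carry 1
  1+0+1 = 0 carry 1
  0+1+1 = 0 carry 1
  0+1+1 = 0 carry 1
  0+0+1 = 1
  0+0 = 0
  0+1 = 1
  1+1 = 0 carry 1
  1+0+1 = 0 carry 1
  final carry 1
Sum = 0b10010100000111110001100111001110; now AND with 0b0101110011111011101011100101001:
  10010100000111110001100111001110
& 00101110011111011101011100101001
= 00000100000111010001000100001000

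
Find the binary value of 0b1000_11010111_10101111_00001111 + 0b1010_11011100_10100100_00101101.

0b10011101101000101001100111100

Add column by column in base 2, right to left:
  1+1 = 0 carry 1
  1+0+1 = 0 carry 1
  1+1+1 = 1 carry 1
  1+1+1 = 1 carry 1
  0+0+1 = 1
  0+1 = 1
  0+0 = 0
  0+0 = 0
  1+0 = 1
  1+0 = 1
  1+1 = 0 carry 1
  1+0+1 = 0 carry 1
  0+0+1 = 1
  1+1 = 0 carry 1
  0+0+1 = 1
  1+1 = 0 carry 1
  1+0+1 = 0 carry 1
  1+0+1 = 0 carry 1
  1+1+1 = 1 carry 1
  0+1+1 = 0 carry 1
  1+1+1 = 1 carry 1
  0+0+1 = 1
  1+1 = 0 carry 1
  1+1+1 = 1 carry 1
  0+0+1 = 1
  0+1 = 1
  0+0 = 0
  1+1 = 0 carry 1
  final carry 1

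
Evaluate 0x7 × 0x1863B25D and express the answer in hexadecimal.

Multiply each base-16 digit by 7, carrying:
  D×7 = 91 → write B carry 5
  5×7+5 = 40 → write 8 carry 2
  2×7+2 = 16 → write 0 carry 1
  B×7+1 = 78 → write E carry 4
  3×7+4 = 25 → write 9 carry 1
  6×7+1 = 43 → write B carry 2
  8×7+2 = 58 → write A carry 3
  1×7+3 = 10 → write A

0xAAB9E08B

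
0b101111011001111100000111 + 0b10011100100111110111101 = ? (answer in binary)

Add column by column in base 2, right to left:
  1+1 = 0 carry 1
  1+0+1 = 0 carry 1
  1+1+1 = 1 carry 1
  0+1+1 = 0 carry 1
  0+1+1 = 0 carry 1
  0+1+1 = 0 carry 1
  0+0+1 = 1
  0+1 = 1
  1+1 = 0 carry 1
  1+1+1 = 1 carry 1
  1+1+1 = 1 carry 1
  1+1+1 = 1 carry 1
  1+0+1 = 0 carry 1
  0+0+1 = 1
  0+1 = 1
  1+0 = 1
  1+0 = 1
  0+1 = 1
  1+1 = 0 carry 1
  1+1+1 = 1 carry 1
  1+0+1 = 0 carry 1
  1+0+1 = 0 carry 1
  0+1+1 = 0 carry 1
  1+0+1 = 0 carry 1
  final carry 1

0b1000010111110111011000100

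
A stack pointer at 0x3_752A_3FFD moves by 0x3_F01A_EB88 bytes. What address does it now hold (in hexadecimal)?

0x765452B85

Add column by column in base 16, right to left:
  D+8 = 5 carry 1
  F+8+1 = 8 carry 1
  F+B+1 = B carry 1
  3+E+1 = 2 carry 1
  A+A+1 = 5 carry 1
  2+1+1 = 4
  5+0 = 5
  7+F = 6 carry 1
  3+3+1 = 7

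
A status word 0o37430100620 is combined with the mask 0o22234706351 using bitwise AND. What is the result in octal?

0o22030100200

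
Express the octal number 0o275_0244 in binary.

0b10111101000010100100

Each octal digit is 3 bits: 2=010 7=111 5=101 0=000 2=010 4=100 4=100.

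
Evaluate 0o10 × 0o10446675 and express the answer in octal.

Multiply each base-8 digit by 8, carrying:
  5×8 = 40 → write 0 carry 5
  7×8+5 = 61 → write 5 carry 7
  6×8+7 = 55 → write 7 carry 6
  6×8+6 = 54 → write 6 carry 6
  4×8+6 = 38 → write 6 carry 4
  4×8+4 = 36 → write 4 carry 4
  0×8+4 = 4 → write 4
  1×8 = 8 → write 0 carry 1
  remaining carry: 1

0o104466750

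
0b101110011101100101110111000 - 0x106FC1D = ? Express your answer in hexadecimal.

0b101110011101100101110111000 = 0x5CECBB8 in hexadecimal.
Subtract column by column in base 16:
  8-D → B (borrow)
  B-1-1 → 9
  B-C → F (borrow)
  C-F-1 → C (borrow)
  E-6-1 → 7
  C-0 → C
  5-1 → 4

0x4C7CF9B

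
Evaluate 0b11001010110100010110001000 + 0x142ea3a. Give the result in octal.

0b11001010110100010110001000 = 0o312642610 in octal.
0x142ea3a = 0o120565072 in octal.
Add column by column in base 8, right to left:
  0+2 = 2
  1+7 = 0 carry 1
  6+0+1 = 7
  2+5 = 7
  4+6 = 2 carry 1
  6+5+1 = 4 carry 1
  2+0+1 = 3
  1+2 = 3
  3+1 = 4

0o433427702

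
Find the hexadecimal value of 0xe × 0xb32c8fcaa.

0x9cc6fdd14c

Multiply each base-16 digit by 14, carrying:
  a×14 = 140 → write c carry 8
  a×14+8 = 148 → write 4 carry 9
  c×14+9 = 177 → write 1 carry 11
  f×14+11 = 221 → write d carry 13
  8×14+13 = 125 → write d carry 7
  c×14+7 = 175 → write f carry 10
  2×14+10 = 38 → write 6 carry 2
  3×14+2 = 44 → write c carry 2
  b×14+2 = 156 → write c carry 9
  remaining carry: 9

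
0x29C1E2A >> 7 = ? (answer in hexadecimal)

0x5383C

7 bits is not a whole number of base-16 digits; in binary: 10100111000001111000101010 >> 7 = 1010011100000111100.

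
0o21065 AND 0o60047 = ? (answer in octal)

AND each oct digit independently (no carries):
  2&6=2, 1&0=0, 0&0=0, 6&4=4, 5&7=5

0o20045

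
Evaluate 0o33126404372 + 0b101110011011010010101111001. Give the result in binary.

0b11011111001001111010111001110011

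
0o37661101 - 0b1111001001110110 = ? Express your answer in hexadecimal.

0x7E6FCB

0o37661101 = 0x7F6241 in hexadecimal.
0b1111001001110110 = 0xF276 in hexadecimal.
Subtract column by column in base 16:
  1-6 → B (borrow)
  4-7-1 → C (borrow)
  2-2-1 → F (borrow)
  6-F-1 → 6 (borrow)
  F-0-1 → E
  7-0 → 7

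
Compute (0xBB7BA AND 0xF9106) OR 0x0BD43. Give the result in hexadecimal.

0xBBD43

0xBB7BA AND 0xF9106 = 0xB9102.
Then OR with 0x0BD43.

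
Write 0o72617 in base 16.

Each octal digit is 3 bits: 7=111 2=010 6=110 1=001 7=111.
Group the bits into nibbles: 0111 0101 1000 1111 → 758f.

0x758f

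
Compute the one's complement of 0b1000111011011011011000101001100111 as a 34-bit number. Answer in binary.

Invert each bit: 1000111011011011011000101001100111 → 0111000100100100100111010110011000.

0b0111000100100100100111010110011000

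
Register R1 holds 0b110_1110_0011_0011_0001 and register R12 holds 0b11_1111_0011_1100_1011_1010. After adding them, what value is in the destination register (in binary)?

Add column by column in base 2, right to left:
  1+0 = 1
  0+1 = 1
  0+0 = 0
  0+1 = 1
  1+1 = 0 carry 1
  1+1+1 = 1 carry 1
  0+0+1 = 1
  0+1 = 1
  1+0 = 1
  1+0 = 1
  0+1 = 1
  0+1 = 1
  0+1 = 1
  1+1 = 0 carry 1
  1+0+1 = 0 carry 1
  1+0+1 = 0 carry 1
  0+1+1 = 0 carry 1
  1+1+1 = 1 carry 1
  1+1+1 = 1 carry 1
  0+1+1 = 0 carry 1
  0+1+1 = 0 carry 1
  0+1+1 = 0 carry 1
  final carry 1

0b10001100001111111101011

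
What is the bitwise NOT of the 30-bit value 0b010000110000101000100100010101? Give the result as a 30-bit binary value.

0b101111001111010111011011101010

Invert each bit: 010000110000101000100100010101 → 101111001111010111011011101010.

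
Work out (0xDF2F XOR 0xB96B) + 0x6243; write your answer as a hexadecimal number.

First 0xDF2F XOR 0xB96B = 0x6644.
Add column by column in base 16, right to left:
  4+3 = 7
  4+4 = 8
  6+2 = 8
  6+6 = C

0xC887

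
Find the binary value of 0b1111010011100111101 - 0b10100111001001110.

0b1100101100011101111

Subtract column by column in base 2:
  1-0 → 1
  0-1 → 1 (borrow)
  1-1-1 → 1 (borrow)
  1-1-1 → 1 (borrow)
  1-0-1 → 0
  1-0 → 1
  0-1 → 1 (borrow)
  0-0-1 → 1 (borrow)
  1-0-1 → 0
  1-1 → 0
  1-1 → 0
  0-1 → 1 (borrow)
  0-0-1 → 1 (borrow)
  1-0-1 → 0
  0-1 → 1 (borrow)
  1-0-1 → 0
  1-1 → 0
  1-0 → 1
  1-0 → 1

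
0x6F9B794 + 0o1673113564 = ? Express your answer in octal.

0x6F9B794 = 0o676333624 in octal.
Add column by column in base 8, right to left:
  4+4 = 0 carry 1
  2+6+1 = 1 carry 1
  6+5+1 = 4 carry 1
  3+3+1 = 7
  3+1 = 4
  3+1 = 4
  6+3 = 1 carry 1
  7+7+1 = 7 carry 1
  6+6+1 = 5 carry 1
  0+1+1 = 2

0o2571447410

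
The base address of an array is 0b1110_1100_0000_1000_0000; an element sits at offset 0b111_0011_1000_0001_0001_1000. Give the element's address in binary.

0b100000100100000110011000

Add column by column in base 2, right to left:
  0+0 = 0
  0+0 = 0
  0+0 = 0
  0+1 = 1
  0+1 = 1
  0+0 = 0
  0+0 = 0
  1+0 = 1
  0+1 = 1
  0+0 = 0
  0+0 = 0
  0+0 = 0
  0+0 = 0
  0+0 = 0
  1+0 = 1
  1+1 = 0 carry 1
  0+1+1 = 0 carry 1
  1+1+1 = 1 carry 1
  1+0+1 = 0 carry 1
  1+0+1 = 0 carry 1
  0+1+1 = 0 carry 1
  0+1+1 = 0 carry 1
  0+1+1 = 0 carry 1
  final carry 1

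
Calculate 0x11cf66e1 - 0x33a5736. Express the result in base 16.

Subtract column by column in base 16:
  1-6 → b (borrow)
  e-3-1 → a
  6-7 → f (borrow)
  6-5-1 → 0
  f-a → 5
  c-3 → 9
  1-3 → e (borrow)
  1-0-1 → 0

0xe950fab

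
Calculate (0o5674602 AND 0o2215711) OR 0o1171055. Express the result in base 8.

0o5674602 AND 0o2215711 = 0o0214600.
Then OR with 0o1171055.

0o1375655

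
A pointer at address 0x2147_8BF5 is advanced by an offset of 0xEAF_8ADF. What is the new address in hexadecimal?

Add column by column in base 16, right to left:
  5+F = 4 carry 1
  F+D+1 = D carry 1
  B+A+1 = 6 carry 1
  8+8+1 = 1 carry 1
  7+F+1 = 7 carry 1
  4+A+1 = F
  1+E = F
  2+0 = 2

0x2FF716D4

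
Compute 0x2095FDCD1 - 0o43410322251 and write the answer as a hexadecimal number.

0o43410322251 = 0x11C21A4A9 in hexadecimal.
Subtract column by column in base 16:
  1-9 → 8 (borrow)
  D-A-1 → 2
  C-4 → 8
  D-A → 3
  F-1 → E
  5-2 → 3
  9-C → D (borrow)
  0-1-1 → E (borrow)
  2-1-1 → 0

0xED3E3828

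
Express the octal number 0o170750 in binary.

0b1111000111101000

Each octal digit is 3 bits: 1=001 7=111 0=000 7=111 5=101 0=000.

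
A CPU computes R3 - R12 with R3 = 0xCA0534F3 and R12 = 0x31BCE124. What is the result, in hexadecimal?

Subtract column by column in base 16:
  3-4 → F (borrow)
  F-2-1 → C
  4-1 → 3
  3-E → 5 (borrow)
  5-C-1 → 8 (borrow)
  0-B-1 → 4 (borrow)
  A-1-1 → 8
  C-3 → 9

0x984853CF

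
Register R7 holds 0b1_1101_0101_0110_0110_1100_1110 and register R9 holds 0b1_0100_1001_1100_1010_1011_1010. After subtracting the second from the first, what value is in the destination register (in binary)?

0b100010111001110000010100

Subtract column by column in base 2:
  0-0 → 0
  1-1 → 0
  1-0 → 1
  1-1 → 0
  0-1 → 1 (borrow)
  0-1-1 → 0 (borrow)
  1-0-1 → 0
  1-1 → 0
  0-0 → 0
  1-1 → 0
  1-0 → 1
  0-1 → 1 (borrow)
  0-0-1 → 1 (borrow)
  1-0-1 → 0
  1-1 → 0
  0-1 → 1 (borrow)
  1-1-1 → 1 (borrow)
  0-0-1 → 1 (borrow)
  1-0-1 → 0
  0-1 → 1 (borrow)
  1-0-1 → 0
  0-0 → 0
  1-1 → 0
  1-0 → 1
  1-1 → 0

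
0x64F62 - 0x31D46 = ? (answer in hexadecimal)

Subtract column by column in base 16:
  2-6 → C (borrow)
  6-4-1 → 1
  F-D → 2
  4-1 → 3
  6-3 → 3

0x3321C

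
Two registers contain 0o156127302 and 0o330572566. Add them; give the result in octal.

0o506722070

Add column by column in base 8, right to left:
  2+6 = 0 carry 1
  0+6+1 = 7
  3+5 = 0 carry 1
  7+2+1 = 2 carry 1
  2+7+1 = 2 carry 1
  1+5+1 = 7
  6+0 = 6
  5+3 = 0 carry 1
  1+3+1 = 5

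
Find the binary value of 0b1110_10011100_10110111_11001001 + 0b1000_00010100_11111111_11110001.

Add column by column in base 2, right to left:
  1+1 = 0 carry 1
  0+0+1 = 1
  0+0 = 0
  1+0 = 1
  0+1 = 1
  0+1 = 1
  1+1 = 0 carry 1
  1+1+1 = 1 carry 1
  1+1+1 = 1 carry 1
  1+1+1 = 1 carry 1
  1+1+1 = 1 carry 1
  0+1+1 = 0 carry 1
  1+1+1 = 1 carry 1
  1+1+1 = 1 carry 1
  0+1+1 = 0 carry 1
  1+1+1 = 1 carry 1
  0+0+1 = 1
  0+0 = 0
  1+1 = 0 carry 1
  1+0+1 = 0 carry 1
  1+1+1 = 1 carry 1
  0+0+1 = 1
  0+0 = 0
  1+0 = 1
  0+0 = 0
  1+0 = 1
  1+0 = 1
  1+1 = 0 carry 1
  final carry 1

0b10110101100011011011110111010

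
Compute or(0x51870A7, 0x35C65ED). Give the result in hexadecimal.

OR each hex digit independently (no carries):
  5|3=7, 1|5=5, 8|C=C, 7|6=7, 0|5=5, A|E=E, 7|D=F

0x75C75EF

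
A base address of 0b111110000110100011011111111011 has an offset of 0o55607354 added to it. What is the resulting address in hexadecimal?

0b111110000110100011011111111011 = 0x3e1a37fb in hexadecimal.
0o55607354 = 0xb70eec in hexadecimal.
Add column by column in base 16, right to left:
  b+c = 7 carry 1
  f+e+1 = e carry 1
  7+e+1 = 6 carry 1
  3+0+1 = 4
  a+7 = 1 carry 1
  1+b+1 = d
  e+0 = e
  3+0 = 3

0x3ed146e7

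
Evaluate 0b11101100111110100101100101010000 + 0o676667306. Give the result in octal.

0b11101100111110100101100101010000 = 0o35476454520 in octal.
Add column by column in base 8, right to left:
  0+6 = 6
  2+0 = 2
  5+3 = 0 carry 1
  4+7+1 = 4 carry 1
  5+6+1 = 4 carry 1
  4+6+1 = 3 carry 1
  6+6+1 = 5 carry 1
  7+7+1 = 7 carry 1
  4+6+1 = 3 carry 1
  5+0+1 = 6
  3+0 = 3

0o36375344026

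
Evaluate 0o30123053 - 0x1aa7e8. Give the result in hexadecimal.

0x45fe43

0o30123053 = 0x60a62b in hexadecimal.
Subtract column by column in base 16:
  b-8 → 3
  2-e → 4 (borrow)
  6-7-1 → e (borrow)
  a-a-1 → f (borrow)
  0-a-1 → 5 (borrow)
  6-1-1 → 4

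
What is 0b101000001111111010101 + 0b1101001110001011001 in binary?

0b110101011110000101110

Add column by column in base 2, right to left:
  1+1 = 0 carry 1
  0+0+1 = 1
  1+0 = 1
  0+1 = 1
  1+1 = 0 carry 1
  0+0+1 = 1
  1+1 = 0 carry 1
  1+0+1 = 0 carry 1
  1+0+1 = 0 carry 1
  1+0+1 = 0 carry 1
  1+1+1 = 1 carry 1
  1+1+1 = 1 carry 1
  1+1+1 = 1 carry 1
  0+0+1 = 1
  0+0 = 0
  0+1 = 1
  0+0 = 0
  0+1 = 1
  1+1 = 0 carry 1
  0+0+1 = 1
  1+0 = 1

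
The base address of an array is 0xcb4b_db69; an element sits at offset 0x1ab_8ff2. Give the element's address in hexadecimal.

0xccf76b5b

Add column by column in base 16, right to left:
  9+2 = b
  6+f = 5 carry 1
  b+f+1 = b carry 1
  d+8+1 = 6 carry 1
  b+b+1 = 7 carry 1
  4+a+1 = f
  b+1 = c
  c+0 = c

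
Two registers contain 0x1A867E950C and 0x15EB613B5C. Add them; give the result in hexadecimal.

0x3071DFD068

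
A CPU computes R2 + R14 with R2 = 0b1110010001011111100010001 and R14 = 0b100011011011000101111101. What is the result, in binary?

0b10010101100111000010001110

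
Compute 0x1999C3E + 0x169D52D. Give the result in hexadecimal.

Add column by column in base 16, right to left:
  E+D = B carry 1
  3+2+1 = 6
  C+5 = 1 carry 1
  9+D+1 = 7 carry 1
  9+9+1 = 3 carry 1
  9+6+1 = 0 carry 1
  1+1+1 = 3

0x303716B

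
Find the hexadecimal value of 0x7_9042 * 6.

0x2D618C

Multiply each base-16 digit by 6, carrying:
  2×6 = 12 → write C
  4×6 = 24 → write 8 carry 1
  0×6+1 = 1 → write 1
  9×6 = 54 → write 6 carry 3
  7×6+3 = 45 → write D carry 2
  remaining carry: 2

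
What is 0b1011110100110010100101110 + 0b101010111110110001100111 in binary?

Add column by column in base 2, right to left:
  0+1 = 1
  1+1 = 0 carry 1
  1+1+1 = 1 carry 1
  1+0+1 = 0 carry 1
  0+0+1 = 1
  1+1 = 0 carry 1
  0+1+1 = 0 carry 1
  0+0+1 = 1
  1+0 = 1
  0+0 = 0
  1+1 = 0 carry 1
  0+1+1 = 0 carry 1
  0+0+1 = 1
  1+1 = 0 carry 1
  1+1+1 = 1 carry 1
  0+1+1 = 0 carry 1
  0+1+1 = 0 carry 1
  1+1+1 = 1 carry 1
  0+0+1 = 1
  1+1 = 0 carry 1
  1+0+1 = 0 carry 1
  1+1+1 = 1 carry 1
  1+0+1 = 0 carry 1
  0+1+1 = 0 carry 1
  1+0+1 = 0 carry 1
  final carry 1

0b10001001100101000110010101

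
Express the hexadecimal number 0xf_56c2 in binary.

0b11110101011011000010

Expand each hex digit to 4 bits: f=1111 5=0101 6=0110 c=1100 2=0010.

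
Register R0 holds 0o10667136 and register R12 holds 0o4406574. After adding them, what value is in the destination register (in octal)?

0o15275732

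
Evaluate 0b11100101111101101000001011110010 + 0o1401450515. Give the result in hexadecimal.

0xF1FCD43F

0b11100101111101101000001011110010 = 0xE5F682F2 in hexadecimal.
0o1401450515 = 0xC06514D in hexadecimal.
Add column by column in base 16, right to left:
  2+D = F
  F+4 = 3 carry 1
  2+1+1 = 4
  8+5 = D
  6+6 = C
  F+0 = F
  5+C = 1 carry 1
  E+0+1 = F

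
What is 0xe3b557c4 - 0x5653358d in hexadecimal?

Subtract column by column in base 16:
  4-d → 7 (borrow)
  c-8-1 → 3
  7-5 → 2
  5-3 → 2
  5-3 → 2
  b-5 → 6
  3-6 → d (borrow)
  e-5-1 → 8

0x8d622237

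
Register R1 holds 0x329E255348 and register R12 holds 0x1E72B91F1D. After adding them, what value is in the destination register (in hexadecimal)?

0x5110DE7265

Add column by column in base 16, right to left:
  8+D = 5 carry 1
  4+1+1 = 6
  3+F = 2 carry 1
  5+1+1 = 7
  5+9 = E
  2+B = D
  E+2 = 0 carry 1
  9+7+1 = 1 carry 1
  2+E+1 = 1 carry 1
  3+1+1 = 5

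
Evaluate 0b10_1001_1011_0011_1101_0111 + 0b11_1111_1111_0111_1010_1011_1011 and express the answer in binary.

0b100001010010010111010010010

Add column by column in base 2, right to left:
  1+1 = 0 carry 1
  1+1+1 = 1 carry 1
  1+0+1 = 0 carry 1
  0+1+1 = 0 carry 1
  1+1+1 = 1 carry 1
  0+1+1 = 0 carry 1
  1+0+1 = 0 carry 1
  1+1+1 = 1 carry 1
  1+0+1 = 0 carry 1
  1+1+1 = 1 carry 1
  0+0+1 = 1
  0+1 = 1
  1+1 = 0 carry 1
  1+1+1 = 1 carry 1
  0+1+1 = 0 carry 1
  1+0+1 = 0 carry 1
  1+1+1 = 1 carry 1
  0+1+1 = 0 carry 1
  0+1+1 = 0 carry 1
  1+1+1 = 1 carry 1
  0+1+1 = 0 carry 1
  1+1+1 = 1 carry 1
  0+1+1 = 0 carry 1
  0+1+1 = 0 carry 1
  0+1+1 = 0 carry 1
  0+1+1 = 0 carry 1
  final carry 1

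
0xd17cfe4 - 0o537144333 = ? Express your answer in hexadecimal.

0x79b0709

0o537144333 = 0x57cc8db in hexadecimal.
Subtract column by column in base 16:
  4-b → 9 (borrow)
  e-d-1 → 0
  f-8 → 7
  c-c → 0
  7-c → b (borrow)
  1-7-1 → 9 (borrow)
  d-5-1 → 7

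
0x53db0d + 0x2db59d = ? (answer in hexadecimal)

0x8190aa

Add column by column in base 16, right to left:
  d+d = a carry 1
  0+9+1 = a
  b+5 = 0 carry 1
  d+b+1 = 9 carry 1
  3+d+1 = 1 carry 1
  5+2+1 = 8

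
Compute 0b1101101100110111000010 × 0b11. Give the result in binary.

0b101001000110100101000110

Multiply each base-2 digit by 3, carrying:
  0×3 = 0 → write 0
  1×3 = 3 → write 1 carry 1
  0×3+1 = 1 → write 1
  0×3 = 0 → write 0
  0×3 = 0 → write 0
  0×3 = 0 → write 0
  1×3 = 3 → write 1 carry 1
  1×3+1 = 4 → write 0 carry 2
  1×3+2 = 5 → write 1 carry 2
  0×3+2 = 2 → write 0 carry 1
  1×3+1 = 4 → write 0 carry 2
  1×3+2 = 5 → write 1 carry 2
  0×3+2 = 2 → write 0 carry 1
  0×3+1 = 1 → write 1
  1×3 = 3 → write 1 carry 1
  1×3+1 = 4 → write 0 carry 2
  0×3+2 = 2 → write 0 carry 1
  1×3+1 = 4 → write 0 carry 2
  1×3+2 = 5 → write 1 carry 2
  0×3+2 = 2 → write 0 carry 1
  1×3+1 = 4 → write 0 carry 2
  1×3+2 = 5 → write 1 carry 2
  remaining carry: 10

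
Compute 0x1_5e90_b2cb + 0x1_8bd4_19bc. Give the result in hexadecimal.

0x2ea64cc87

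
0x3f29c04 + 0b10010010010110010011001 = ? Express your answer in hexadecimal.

0x43bc89d

0b10010010010110010011001 = 0x492c99 in hexadecimal.
Add column by column in base 16, right to left:
  4+9 = d
  0+9 = 9
  c+c = 8 carry 1
  9+2+1 = c
  2+9 = b
  f+4 = 3 carry 1
  3+0+1 = 4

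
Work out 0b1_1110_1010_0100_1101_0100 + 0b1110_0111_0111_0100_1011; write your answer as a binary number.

0b1011010001110000011111

Add column by column in base 2, right to left:
  0+1 = 1
  0+1 = 1
  1+0 = 1
  0+1 = 1
  1+0 = 1
  0+0 = 0
  1+1 = 0 carry 1
  1+0+1 = 0 carry 1
  0+1+1 = 0 carry 1
  0+1+1 = 0 carry 1
  1+1+1 = 1 carry 1
  0+0+1 = 1
  0+1 = 1
  1+1 = 0 carry 1
  0+1+1 = 0 carry 1
  1+0+1 = 0 carry 1
  0+0+1 = 1
  1+1 = 0 carry 1
  1+1+1 = 1 carry 1
  1+1+1 = 1 carry 1
  1+0+1 = 0 carry 1
  final carry 1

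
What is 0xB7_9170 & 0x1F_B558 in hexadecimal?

0x179150

AND each hex digit independently (no carries):
  B&1=1, 7&F=7, 9&B=9, 1&5=1, 7&5=5, 0&8=0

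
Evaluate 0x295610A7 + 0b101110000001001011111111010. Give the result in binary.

0x295610A7 = 0b101001010101100001000010100111 in binary.
Add column by column in base 2, right to left:
  1+0 = 1
  1+1 = 0 carry 1
  1+0+1 = 0 carry 1
  0+1+1 = 0 carry 1
  0+1+1 = 0 carry 1
  1+1+1 = 1 carry 1
  0+1+1 = 0 carry 1
  1+1+1 = 1 carry 1
  0+1+1 = 0 carry 1
  0+1+1 = 0 carry 1
  0+1+1 = 0 carry 1
  0+0+1 = 1
  1+1 = 0 carry 1
  0+0+1 = 1
  0+0 = 0
  0+1 = 1
  0+0 = 0
  1+0 = 1
  1+0 = 1
  0+0 = 0
  1+0 = 1
  0+0 = 0
  1+1 = 0 carry 1
  0+1+1 = 0 carry 1
  1+1+1 = 1 carry 1
  0+0+1 = 1
  0+1 = 1
  1+0 = 1
  0+0 = 0
  1+0 = 1

0b101111000101101010100010100001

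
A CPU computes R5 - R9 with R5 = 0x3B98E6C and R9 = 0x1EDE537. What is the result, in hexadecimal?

0x1CBA935

Subtract column by column in base 16:
  C-7 → 5
  6-3 → 3
  E-5 → 9
  8-E → A (borrow)
  9-D-1 → B (borrow)
  B-E-1 → C (borrow)
  3-1-1 → 1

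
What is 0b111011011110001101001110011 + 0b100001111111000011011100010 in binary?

0b1011101011101010000101010101

Add column by column in base 2, right to left:
  1+0 = 1
  1+1 = 0 carry 1
  0+0+1 = 1
  0+0 = 0
  1+0 = 1
  1+1 = 0 carry 1
  1+1+1 = 1 carry 1
  0+1+1 = 0 carry 1
  0+0+1 = 1
  1+1 = 0 carry 1
  0+1+1 = 0 carry 1
  1+0+1 = 0 carry 1
  1+0+1 = 0 carry 1
  0+0+1 = 1
  0+0 = 0
  0+1 = 1
  1+1 = 0 carry 1
  1+1+1 = 1 carry 1
  1+1+1 = 1 carry 1
  1+1+1 = 1 carry 1
  0+1+1 = 0 carry 1
  1+1+1 = 1 carry 1
  1+0+1 = 0 carry 1
  0+0+1 = 1
  1+0 = 1
  1+0 = 1
  1+1 = 0 carry 1
  final carry 1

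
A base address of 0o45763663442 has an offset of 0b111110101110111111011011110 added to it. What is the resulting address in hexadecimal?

0o45763663442 = 0x12FCF6722 in hexadecimal.
0b111110101110111111011011110 = 0x7D77EDE in hexadecimal.
Add column by column in base 16, right to left:
  2+E = 0 carry 1
  2+D+1 = 0 carry 1
  7+E+1 = 6 carry 1
  6+7+1 = E
  F+7 = 6 carry 1
  C+D+1 = A carry 1
  F+7+1 = 7 carry 1
  2+0+1 = 3
  1+0 = 1

0x137A6E600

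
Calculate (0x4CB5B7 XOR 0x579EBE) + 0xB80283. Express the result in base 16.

0xD32D8C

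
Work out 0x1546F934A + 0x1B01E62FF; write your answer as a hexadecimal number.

0x3048DF649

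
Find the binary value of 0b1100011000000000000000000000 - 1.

The trailing 21 digits are 0, so subtracting 1 borrows through: they become 1 and the next digit up decrements.

0b1100010111111111111111111111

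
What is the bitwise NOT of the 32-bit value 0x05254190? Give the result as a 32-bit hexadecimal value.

0xFADABE6F

Each hex digit d becomes F−d:
  0→F, 5→A, 2→D, 5→A, 4→B, 1→E, 9→6, 0→F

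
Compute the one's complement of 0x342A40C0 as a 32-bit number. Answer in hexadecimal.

0xCBD5BF3F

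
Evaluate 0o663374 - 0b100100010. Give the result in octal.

0o662732

0b100100010 = 0o442 in octal.
Subtract column by column in base 8:
  4-2 → 2
  7-4 → 3
  3-4 → 7 (borrow)
  3-0-1 → 2
  6-0 → 6
  6-0 → 6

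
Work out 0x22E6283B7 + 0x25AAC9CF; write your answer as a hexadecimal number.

0x2540D4D86

Add column by column in base 16, right to left:
  7+F = 6 carry 1
  B+C+1 = 8 carry 1
  3+9+1 = D
  8+C = 4 carry 1
  2+A+1 = D
  6+A = 0 carry 1
  E+5+1 = 4 carry 1
  2+2+1 = 5
  2+0 = 2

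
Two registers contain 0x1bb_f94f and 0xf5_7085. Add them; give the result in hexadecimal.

0x2b169d4

Add column by column in base 16, right to left:
  f+5 = 4 carry 1
  4+8+1 = d
  9+0 = 9
  f+7 = 6 carry 1
  b+5+1 = 1 carry 1
  b+f+1 = b carry 1
  1+0+1 = 2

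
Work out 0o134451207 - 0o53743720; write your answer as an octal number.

0o60505267

Subtract column by column in base 8:
  7-0 → 7
  0-2 → 6 (borrow)
  2-7-1 → 2 (borrow)
  1-3-1 → 5 (borrow)
  5-4-1 → 0
  4-7 → 5 (borrow)
  4-3-1 → 0
  3-5 → 6 (borrow)
  1-0-1 → 0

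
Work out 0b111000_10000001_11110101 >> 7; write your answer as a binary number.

0b111000100000011

Right shift by 7: drop the 7 least-significant bits.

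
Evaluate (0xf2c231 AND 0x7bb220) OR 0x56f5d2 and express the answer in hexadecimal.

0x76f7f2

0xf2c231 AND 0x7bb220 = 0x728220.
Then OR with 0x56f5d2.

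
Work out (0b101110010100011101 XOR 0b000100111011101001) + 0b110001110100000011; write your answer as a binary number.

0b1011100100011110111

First 0b101110010100011101 XOR 0b000100111011101001 = 0b101010101111110100.
Add column by column in base 2, right to left:
  0+1 = 1
  0+1 = 1
  1+0 = 1
  0+0 = 0
  1+0 = 1
  1+0 = 1
  1+0 = 1
  1+0 = 1
  1+1 = 0 carry 1
  1+0+1 = 0 carry 1
  0+1+1 = 0 carry 1
  1+1+1 = 1 carry 1
  0+1+1 = 0 carry 1
  1+0+1 = 0 carry 1
  0+0+1 = 1
  1+0 = 1
  0+1 = 1
  1+1 = 0 carry 1
  final carry 1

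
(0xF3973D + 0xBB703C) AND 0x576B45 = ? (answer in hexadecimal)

0x70341

Add column by column in base 16, right to left:
  D+C = 9 carry 1
  3+3+1 = 7
  7+0 = 7
  9+7 = 0 carry 1
  3+B+1 = F
  F+B = A carry 1
  final carry 1
Sum = 0x1AF0779; now AND with 0x576B45:
  1&0=0, A&5=0, F&7=7, 0&6=0, 7&B=3, 7&4=4, 9&5=1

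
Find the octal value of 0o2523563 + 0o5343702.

Add column by column in base 8, right to left:
  3+2 = 5
  6+0 = 6
  5+7 = 4 carry 1
  3+3+1 = 7
  2+4 = 6
  5+3 = 0 carry 1
  2+5+1 = 0 carry 1
  final carry 1

0o10067465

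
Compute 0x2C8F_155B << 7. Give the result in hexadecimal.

7 bits is not a whole number of base-16 digits; in binary: 101100100011110001010101011011 << 7 = 1011001000111100010101010110110000000.

0x16478AAD80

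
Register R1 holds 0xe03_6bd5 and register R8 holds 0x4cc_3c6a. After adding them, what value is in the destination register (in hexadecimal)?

Add column by column in base 16, right to left:
  5+a = f
  d+6 = 3 carry 1
  b+c+1 = 8 carry 1
  6+3+1 = a
  3+c = f
  0+c = c
  e+4 = 2 carry 1
  final carry 1

0x12cfa83f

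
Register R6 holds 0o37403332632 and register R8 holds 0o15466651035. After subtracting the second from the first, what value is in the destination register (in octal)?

0o21714461575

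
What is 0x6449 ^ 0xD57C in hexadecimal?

0xB135

XOR each hex digit independently (no carries):
  6^D=B, 4^5=1, 4^7=3, 9^C=5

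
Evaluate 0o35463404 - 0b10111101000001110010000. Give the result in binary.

0o35463404 = 0b11101100110011100000100 in binary.
Subtract column by column in base 2:
  0-0 → 0
  0-0 → 0
  1-0 → 1
  0-0 → 0
  0-1 → 1 (borrow)
  0-0-1 → 1 (borrow)
  0-0-1 → 1 (borrow)
  0-1-1 → 0 (borrow)
  1-1-1 → 1 (borrow)
  1-1-1 → 1 (borrow)
  1-0-1 → 0
  0-0 → 0
  0-0 → 0
  1-0 → 1
  1-0 → 1
  0-1 → 1 (borrow)
  0-0-1 → 1 (borrow)
  1-1-1 → 1 (borrow)
  1-1-1 → 1 (borrow)
  0-1-1 → 0 (borrow)
  1-1-1 → 1 (borrow)
  1-0-1 → 0
  1-1 → 0

0b101111110001101110100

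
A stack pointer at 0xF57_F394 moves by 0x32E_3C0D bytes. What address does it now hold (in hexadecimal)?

Add column by column in base 16, right to left:
  4+D = 1 carry 1
  9+0+1 = A
  3+C = F
  F+3 = 2 carry 1
  7+E+1 = 6 carry 1
  5+2+1 = 8
  F+3 = 2 carry 1
  final carry 1

0x12862FA1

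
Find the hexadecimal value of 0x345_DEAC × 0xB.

0x24009164

Multiply each base-16 digit by 11, carrying:
  C×11 = 132 → write 4 carry 8
  A×11+8 = 118 → write 6 carry 7
  E×11+7 = 161 → write 1 carry 10
  D×11+10 = 153 → write 9 carry 9
  5×11+9 = 64 → write 0 carry 4
  4×11+4 = 48 → write 0 carry 3
  3×11+3 = 36 → write 4 carry 2
  remaining carry: 2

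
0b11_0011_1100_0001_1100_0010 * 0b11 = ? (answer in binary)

Multiply each base-2 digit by 3, carrying:
  0×3 = 0 → write 0
  1×3 = 3 → write 1 carry 1
  0×3+1 = 1 → write 1
  0×3 = 0 → write 0
  0×3 = 0 → write 0
  0×3 = 0 → write 0
  1×3 = 3 → write 1 carry 1
  1×3+1 = 4 → write 0 carry 2
  1×3+2 = 5 → write 1 carry 2
  0×3+2 = 2 → write 0 carry 1
  0×3+1 = 1 → write 1
  0×3 = 0 → write 0
  0×3 = 0 → write 0
  0×3 = 0 → write 0
  1×3 = 3 → write 1 carry 1
  1×3+1 = 4 → write 0 carry 2
  1×3+2 = 5 → write 1 carry 2
  1×3+2 = 5 → write 1 carry 2
  0×3+2 = 2 → write 0 carry 1
  0×3+1 = 1 → write 1
  1×3 = 3 → write 1 carry 1
  1×3+1 = 4 → write 0 carry 2
  remaining carry: 10

0b100110110100010101000110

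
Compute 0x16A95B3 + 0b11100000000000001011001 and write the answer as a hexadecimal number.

0x1DA960C

0b11100000000000001011001 = 0x700059 in hexadecimal.
Add column by column in base 16, right to left:
  3+9 = C
  B+5 = 0 carry 1
  5+0+1 = 6
  9+0 = 9
  A+0 = A
  6+7 = D
  1+0 = 1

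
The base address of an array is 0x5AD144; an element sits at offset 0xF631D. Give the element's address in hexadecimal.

Add column by column in base 16, right to left:
  4+D = 1 carry 1
  4+1+1 = 6
  1+3 = 4
  D+6 = 3 carry 1
  A+F+1 = A carry 1
  5+0+1 = 6

0x6A3461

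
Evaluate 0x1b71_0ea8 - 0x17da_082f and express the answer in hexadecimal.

Subtract column by column in base 16:
  8-f → 9 (borrow)
  a-2-1 → 7
  e-8 → 6
  0-0 → 0
  1-a → 7 (borrow)
  7-d-1 → 9 (borrow)
  b-7-1 → 3
  1-1 → 0

0x3970679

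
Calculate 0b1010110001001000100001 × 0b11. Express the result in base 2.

Multiply each base-2 digit by 3, carrying:
  1×3 = 3 → write 1 carry 1
  0×3+1 = 1 → write 1
  0×3 = 0 → write 0
  0×3 = 0 → write 0
  0×3 = 0 → write 0
  1×3 = 3 → write 1 carry 1
  0×3+1 = 1 → write 1
  0×3 = 0 → write 0
  0×3 = 0 → write 0
  1×3 = 3 → write 1 carry 1
  0×3+1 = 1 → write 1
  0×3 = 0 → write 0
  1×3 = 3 → write 1 carry 1
  0×3+1 = 1 → write 1
  0×3 = 0 → write 0
  0×3 = 0 → write 0
  1×3 = 3 → write 1 carry 1
  1×3+1 = 4 → write 0 carry 2
  0×3+2 = 2 → write 0 carry 1
  1×3+1 = 4 → write 0 carry 2
  0×3+2 = 2 → write 0 carry 1
  1×3+1 = 4 → write 0 carry 2
  remaining carry: 10

0b100000010011011001100011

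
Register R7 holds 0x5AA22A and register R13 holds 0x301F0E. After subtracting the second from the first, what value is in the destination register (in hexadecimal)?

Subtract column by column in base 16:
  A-E → C (borrow)
  2-0-1 → 1
  2-F → 3 (borrow)
  A-1-1 → 8
  A-0 → A
  5-3 → 2

0x2A831C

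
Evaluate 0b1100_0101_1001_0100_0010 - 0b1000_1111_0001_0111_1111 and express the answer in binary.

0b110110011111000011

Subtract column by column in base 2:
  0-1 → 1 (borrow)
  1-1-1 → 1 (borrow)
  0-1-1 → 0 (borrow)
  0-1-1 → 0 (borrow)
  0-1-1 → 0 (borrow)
  0-1-1 → 0 (borrow)
  1-1-1 → 1 (borrow)
  0-0-1 → 1 (borrow)
  1-1-1 → 1 (borrow)
  0-0-1 → 1 (borrow)
  0-0-1 → 1 (borrow)
  1-0-1 → 0
  1-1 → 0
  0-1 → 1 (borrow)
  1-1-1 → 1 (borrow)
  0-1-1 → 0 (borrow)
  0-0-1 → 1 (borrow)
  0-0-1 → 1 (borrow)
  1-0-1 → 0
  1-1 → 0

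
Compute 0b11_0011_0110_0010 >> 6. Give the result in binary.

Right shift by 6: drop the 6 least-significant bits.

0b11001101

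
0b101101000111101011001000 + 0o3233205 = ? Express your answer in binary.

0b110000011011000101001101

0o3233205 = 0b11010011011010000101 in binary.
Add column by column in base 2, right to left:
  0+1 = 1
  0+0 = 0
  0+1 = 1
  1+0 = 1
  0+0 = 0
  0+0 = 0
  1+0 = 1
  1+1 = 0 carry 1
  0+0+1 = 1
  1+1 = 0 carry 1
  0+1+1 = 0 carry 1
  1+0+1 = 0 carry 1
  1+1+1 = 1 carry 1
  1+1+1 = 1 carry 1
  1+0+1 = 0 carry 1
  0+0+1 = 1
  0+1 = 1
  0+0 = 0
  1+1 = 0 carry 1
  0+1+1 = 0 carry 1
  1+0+1 = 0 carry 1
  1+0+1 = 0 carry 1
  0+0+1 = 1
  1+0 = 1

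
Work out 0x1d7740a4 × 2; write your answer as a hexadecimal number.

0x3aee8148

Multiply each base-16 digit by 2, carrying:
  4×2 = 8 → write 8
  a×2 = 20 → write 4 carry 1
  0×2+1 = 1 → write 1
  4×2 = 8 → write 8
  7×2 = 14 → write e
  7×2 = 14 → write e
  d×2 = 26 → write a carry 1
  1×2+1 = 3 → write 3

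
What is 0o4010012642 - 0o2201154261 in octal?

Subtract column by column in base 8:
  2-1 → 1
  4-6 → 6 (borrow)
  6-2-1 → 3
  2-4 → 6 (borrow)
  1-5-1 → 3 (borrow)
  0-1-1 → 6 (borrow)
  0-1-1 → 6 (borrow)
  1-0-1 → 0
  0-2 → 6 (borrow)
  4-2-1 → 1

0o1606636361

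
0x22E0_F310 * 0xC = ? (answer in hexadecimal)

Multiply each base-16 digit by 12, carrying:
  0×12 = 0 → write 0
  1×12 = 12 → write C
  3×12 = 36 → write 4 carry 2
  F×12+2 = 182 → write 6 carry 11
  0×12+11 = 11 → write B
  E×12 = 168 → write 8 carry 10
  2×12+10 = 34 → write 2 carry 2
  2×12+2 = 26 → write A carry 1
  remaining carry: 1

0x1A28B64C0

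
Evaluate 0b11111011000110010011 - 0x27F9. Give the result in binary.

0x27F9 = 0b10011111111001 in binary.
Subtract column by column in base 2:
  1-1 → 0
  1-0 → 1
  0-0 → 0
  0-1 → 1 (borrow)
  1-1-1 → 1 (borrow)
  0-1-1 → 0 (borrow)
  0-1-1 → 0 (borrow)
  1-1-1 → 1 (borrow)
  1-1-1 → 1 (borrow)
  0-1-1 → 0 (borrow)
  0-1-1 → 0 (borrow)
  0-0-1 → 1 (borrow)
  1-0-1 → 0
  1-1 → 0
  0-0 → 0
  1-0 → 1
  1-0 → 1
  1-0 → 1
  1-0 → 1
  1-0 → 1

0b11111000100110011010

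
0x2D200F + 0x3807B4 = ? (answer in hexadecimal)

Add column by column in base 16, right to left:
  F+4 = 3 carry 1
  0+B+1 = C
  0+7 = 7
  2+0 = 2
  D+8 = 5 carry 1
  2+3+1 = 6

0x6527C3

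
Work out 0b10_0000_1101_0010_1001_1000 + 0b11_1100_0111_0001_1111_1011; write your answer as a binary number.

Add column by column in base 2, right to left:
  0+1 = 1
  0+1 = 1
  0+0 = 0
  1+1 = 0 carry 1
  1+1+1 = 1 carry 1
  0+1+1 = 0 carry 1
  0+1+1 = 0 carry 1
  1+1+1 = 1 carry 1
  0+1+1 = 0 carry 1
  1+0+1 = 0 carry 1
  0+0+1 = 1
  0+0 = 0
  1+1 = 0 carry 1
  0+1+1 = 0 carry 1
  1+1+1 = 1 carry 1
  1+0+1 = 0 carry 1
  0+0+1 = 1
  0+0 = 0
  0+1 = 1
  0+1 = 1
  0+1 = 1
  1+1 = 0 carry 1
  final carry 1

0b10111010100010010010011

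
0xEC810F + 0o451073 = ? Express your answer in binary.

0xEC810F = 0b111011001000000100001111 in binary.
0o451073 = 0b100101001000111011 in binary.
Add column by column in base 2, right to left:
  1+1 = 0 carry 1
  1+1+1 = 1 carry 1
  1+0+1 = 0 carry 1
  1+1+1 = 1 carry 1
  0+1+1 = 0 carry 1
  0+1+1 = 0 carry 1
  0+0+1 = 1
  0+0 = 0
  1+0 = 1
  0+1 = 1
  0+0 = 0
  0+0 = 0
  0+1 = 1
  0+0 = 0
  0+1 = 1
  1+0 = 1
  0+0 = 0
  0+1 = 1
  1+0 = 1
  1+0 = 1
  0+0 = 0
  1+0 = 1
  1+0 = 1
  1+0 = 1

0b111011101101001101001010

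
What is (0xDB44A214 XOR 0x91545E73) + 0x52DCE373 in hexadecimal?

First 0xDB44A214 XOR 0x91545E73 = 0x4A10FC67.
Add column by column in base 16, right to left:
  7+3 = A
  6+7 = D
  C+3 = F
  F+E = D carry 1
  0+C+1 = D
  1+D = E
  A+2 = C
  4+5 = 9

0x9CEDDFDA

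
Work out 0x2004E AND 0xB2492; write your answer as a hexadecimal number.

0x20002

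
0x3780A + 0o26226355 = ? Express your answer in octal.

0o27122367

0x3780A = 0o674012 in octal.
Add column by column in base 8, right to left:
  2+5 = 7
  1+5 = 6
  0+3 = 3
  4+6 = 2 carry 1
  7+2+1 = 2 carry 1
  6+2+1 = 1 carry 1
  0+6+1 = 7
  0+2 = 2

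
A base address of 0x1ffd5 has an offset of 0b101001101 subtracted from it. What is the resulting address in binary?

0x1ffd5 = 0b11111111111010101 in binary.
Subtract column by column in base 2:
  1-1 → 0
  0-0 → 0
  1-1 → 0
  0-1 → 1 (borrow)
  1-0-1 → 0
  0-0 → 0
  1-1 → 0
  1-0 → 1
  1-1 → 0
  1-0 → 1
  1-0 → 1
  1-0 → 1
  1-0 → 1
  1-0 → 1
  1-0 → 1
  1-0 → 1
  1-0 → 1

0b11111111010001000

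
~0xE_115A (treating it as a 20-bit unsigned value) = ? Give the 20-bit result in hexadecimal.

Each hex digit d becomes F−d:
  E→1, 1→E, 1→E, 5→A, A→5

0x1EEA5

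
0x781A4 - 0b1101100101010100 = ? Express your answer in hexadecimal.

0b1101100101010100 = 0xD954 in hexadecimal.
Subtract column by column in base 16:
  4-4 → 0
  A-5 → 5
  1-9 → 8 (borrow)
  8-D-1 → A (borrow)
  7-0-1 → 6

0x6A850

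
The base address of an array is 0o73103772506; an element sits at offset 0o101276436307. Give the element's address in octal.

Add column by column in base 8, right to left:
  6+7 = 5 carry 1
  0+0+1 = 1
  5+3 = 0 carry 1
  2+6+1 = 1 carry 1
  7+3+1 = 3 carry 1
  7+4+1 = 4 carry 1
  3+6+1 = 2 carry 1
  0+7+1 = 0 carry 1
  1+2+1 = 4
  3+1 = 4
  7+0 = 7
  0+1 = 1

0o174402431015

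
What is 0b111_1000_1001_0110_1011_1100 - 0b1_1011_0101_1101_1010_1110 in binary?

Subtract column by column in base 2:
  0-0 → 0
  0-1 → 1 (borrow)
  1-1-1 → 1 (borrow)
  1-1-1 → 1 (borrow)
  1-0-1 → 0
  1-1 → 0
  0-0 → 0
  1-1 → 0
  0-1 → 1 (borrow)
  1-0-1 → 0
  1-1 → 0
  0-1 → 1 (borrow)
  1-1-1 → 1 (borrow)
  0-0-1 → 1 (borrow)
  0-1-1 → 0 (borrow)
  1-0-1 → 0
  0-1 → 1 (borrow)
  0-1-1 → 0 (borrow)
  0-0-1 → 1 (borrow)
  1-1-1 → 1 (borrow)
  1-1-1 → 1 (borrow)
  1-0-1 → 0
  1-0 → 1

0b10111010011100100001110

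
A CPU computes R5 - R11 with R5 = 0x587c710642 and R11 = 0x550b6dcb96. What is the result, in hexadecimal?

0x371033aac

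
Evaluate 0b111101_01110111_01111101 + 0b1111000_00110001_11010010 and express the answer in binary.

0b101101011010100101001111

Add column by column in base 2, right to left:
  1+0 = 1
  0+1 = 1
  1+0 = 1
  1+0 = 1
  1+1 = 0 carry 1
  1+0+1 = 0 carry 1
  1+1+1 = 1 carry 1
  0+1+1 = 0 carry 1
  1+1+1 = 1 carry 1
  1+0+1 = 0 carry 1
  1+0+1 = 0 carry 1
  0+0+1 = 1
  1+1 = 0 carry 1
  1+1+1 = 1 carry 1
  1+0+1 = 0 carry 1
  0+0+1 = 1
  1+0 = 1
  0+0 = 0
  1+0 = 1
  1+1 = 0 carry 1
  1+1+1 = 1 carry 1
  1+1+1 = 1 carry 1
  0+1+1 = 0 carry 1
  final carry 1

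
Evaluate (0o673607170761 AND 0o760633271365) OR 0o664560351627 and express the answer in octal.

0o673607170761 AND 0o760633271365 = 0o660603070361.
Then OR with 0o664560351627.

0o664763371767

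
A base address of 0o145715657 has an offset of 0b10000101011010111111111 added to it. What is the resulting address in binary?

0b1110110100101000110101110

0o145715657 = 0b1100101111001101110101111 in binary.
Add column by column in base 2, right to left:
  1+1 = 0 carry 1
  1+1+1 = 1 carry 1
  1+1+1 = 1 carry 1
  1+1+1 = 1 carry 1
  0+1+1 = 0 carry 1
  1+1+1 = 1 carry 1
  0+1+1 = 0 carry 1
  1+1+1 = 1 carry 1
  1+1+1 = 1 carry 1
  1+0+1 = 0 carry 1
  0+1+1 = 0 carry 1
  1+0+1 = 0 carry 1
  1+1+1 = 1 carry 1
  0+1+1 = 0 carry 1
  0+0+1 = 1
  1+1 = 0 carry 1
  1+0+1 = 0 carry 1
  1+1+1 = 1 carry 1
  1+0+1 = 0 carry 1
  0+0+1 = 1
  1+0 = 1
  0+0 = 0
  0+1 = 1
  1+0 = 1
  1+0 = 1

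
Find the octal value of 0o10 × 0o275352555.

0o2753525550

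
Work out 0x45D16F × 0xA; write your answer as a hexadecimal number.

0x2BA2E56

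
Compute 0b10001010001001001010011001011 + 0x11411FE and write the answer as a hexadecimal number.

0x1258A6C9

0b10001010001001001010011001011 = 0x114494CB in hexadecimal.
Add column by column in base 16, right to left:
  B+E = 9 carry 1
  C+F+1 = C carry 1
  4+1+1 = 6
  9+1 = A
  4+4 = 8
  4+1 = 5
  1+1 = 2
  1+0 = 1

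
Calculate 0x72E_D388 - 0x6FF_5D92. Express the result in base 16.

Subtract column by column in base 16:
  8-2 → 6
  8-9 → F (borrow)
  3-D-1 → 5 (borrow)
  D-5-1 → 7
  E-F → F (borrow)
  2-F-1 → 2 (borrow)
  7-6-1 → 0

0x2F75F6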